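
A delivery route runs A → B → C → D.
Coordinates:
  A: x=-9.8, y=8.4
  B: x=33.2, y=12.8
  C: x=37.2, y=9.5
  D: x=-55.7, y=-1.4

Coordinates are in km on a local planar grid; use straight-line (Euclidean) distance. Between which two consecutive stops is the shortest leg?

B–C

Leg distances:
A→B: 43.2 km
B→C: 5.2 km
C→D: 93.5 km
The shortest leg is B–C at 5.2 km.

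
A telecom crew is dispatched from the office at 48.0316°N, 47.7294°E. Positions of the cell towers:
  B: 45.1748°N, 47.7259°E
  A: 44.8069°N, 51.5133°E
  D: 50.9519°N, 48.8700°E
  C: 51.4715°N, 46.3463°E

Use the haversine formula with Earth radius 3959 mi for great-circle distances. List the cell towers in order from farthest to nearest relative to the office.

A, C, D, B

Distance from the office at 48.0316°N, 47.7294°E to each:
A 44.8069°N, 51.5133°E: 286.5 mi
C 51.4715°N, 46.3463°E: 245.6 mi
D 50.9519°N, 48.8700°E: 208.2 mi
B 45.1748°N, 47.7259°E: 197.4 mi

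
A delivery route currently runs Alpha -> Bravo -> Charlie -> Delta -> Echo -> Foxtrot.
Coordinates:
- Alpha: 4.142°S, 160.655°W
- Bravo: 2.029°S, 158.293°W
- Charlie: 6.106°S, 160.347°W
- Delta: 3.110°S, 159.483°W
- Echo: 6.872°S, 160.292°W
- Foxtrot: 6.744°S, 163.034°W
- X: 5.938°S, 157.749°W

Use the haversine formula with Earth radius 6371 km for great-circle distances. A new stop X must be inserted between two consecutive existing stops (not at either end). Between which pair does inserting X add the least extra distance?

between Bravo and Charlie

Added distance for inserting X between each consecutive pair:
Alpha–Bravo: 465.5 km
Bravo–Charlie: 219.4 km
Charlie–Delta: 309.8 km
Delta–Echo: 240.3 km
Echo–Foxtrot: 587.4 km
Smallest added distance is 219.4 km, inserting between Bravo and Charlie.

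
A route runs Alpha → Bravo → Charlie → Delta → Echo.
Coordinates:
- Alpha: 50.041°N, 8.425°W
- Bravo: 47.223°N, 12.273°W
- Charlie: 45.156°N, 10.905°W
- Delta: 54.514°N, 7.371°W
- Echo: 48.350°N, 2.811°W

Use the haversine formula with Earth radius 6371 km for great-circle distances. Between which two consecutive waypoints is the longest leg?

Charlie–Delta

Leg distances:
Alpha→Bravo: 422.0 km
Bravo→Charlie: 252.8 km
Charlie→Delta: 1070.6 km
Delta→Echo: 754.4 km
The longest leg is Charlie–Delta at 1070.6 km.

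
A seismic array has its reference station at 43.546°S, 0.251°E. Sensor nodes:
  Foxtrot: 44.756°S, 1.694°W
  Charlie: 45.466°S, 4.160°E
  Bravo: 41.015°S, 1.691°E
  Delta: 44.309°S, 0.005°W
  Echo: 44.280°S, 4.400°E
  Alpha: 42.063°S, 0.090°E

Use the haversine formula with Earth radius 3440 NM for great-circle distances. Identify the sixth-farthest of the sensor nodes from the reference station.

Delta

Distance to each, sorted:
Charlie: 203.2 NM
Echo: 184.8 NM
Bravo: 164.9 NM
Foxtrot: 110.9 NM
Alpha: 89.3 NM
Delta: 47.1 NM
The sixth-farthest is Delta at 47.1 NM.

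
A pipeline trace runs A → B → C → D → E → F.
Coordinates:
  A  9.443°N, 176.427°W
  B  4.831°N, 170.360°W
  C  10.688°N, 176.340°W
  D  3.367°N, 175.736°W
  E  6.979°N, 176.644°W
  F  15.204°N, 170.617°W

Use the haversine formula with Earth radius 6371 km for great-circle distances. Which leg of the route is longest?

E–F

Leg distances:
A→B: 843.1 km
B→C: 926.2 km
C→D: 816.8 km
D→E: 414.0 km
E→F: 1126.1 km
The longest leg is E–F at 1126.1 km.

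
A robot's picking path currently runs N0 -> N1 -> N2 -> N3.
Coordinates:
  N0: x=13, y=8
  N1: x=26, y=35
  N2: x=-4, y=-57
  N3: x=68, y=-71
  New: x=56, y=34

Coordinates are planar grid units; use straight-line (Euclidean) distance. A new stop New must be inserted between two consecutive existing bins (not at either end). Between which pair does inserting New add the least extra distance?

Added distance for inserting New between each consecutive pair:
N0–N1: 50.3
N1–N2: 42.2
N2–N3: 141.3
Smallest added distance is 42.2, inserting between N1 and N2.

between N1 and N2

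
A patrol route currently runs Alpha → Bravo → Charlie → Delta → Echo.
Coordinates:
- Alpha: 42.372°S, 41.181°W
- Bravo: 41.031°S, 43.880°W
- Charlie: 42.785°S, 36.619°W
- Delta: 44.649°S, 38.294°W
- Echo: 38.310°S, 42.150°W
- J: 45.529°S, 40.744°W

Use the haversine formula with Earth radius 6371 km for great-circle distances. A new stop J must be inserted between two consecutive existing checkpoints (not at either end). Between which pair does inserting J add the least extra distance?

between Delta and Echo

Added distance for inserting J between each consecutive pair:
Alpha–Bravo: 644.4 km
Bravo–Charlie: 377.9 km
Charlie–Delta: 417.3 km
Delta–Echo: 252.5 km
Smallest added distance is 252.5 km, inserting between Delta and Echo.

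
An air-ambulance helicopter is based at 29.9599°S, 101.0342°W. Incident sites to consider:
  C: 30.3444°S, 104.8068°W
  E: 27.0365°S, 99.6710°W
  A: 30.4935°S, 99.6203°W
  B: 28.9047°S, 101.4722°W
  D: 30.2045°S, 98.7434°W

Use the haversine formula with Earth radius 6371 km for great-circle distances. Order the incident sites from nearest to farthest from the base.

Distance from the base at 29.9599°S, 101.0342°W to each:
B 28.9047°S, 101.4722°W: 124.8 km
A 30.4935°S, 99.6203°W: 148.2 km
D 30.2045°S, 98.7434°W: 222.1 km
E 27.0365°S, 99.6710°W: 351.3 km
C 30.3444°S, 104.8068°W: 365.2 km

B, A, D, E, C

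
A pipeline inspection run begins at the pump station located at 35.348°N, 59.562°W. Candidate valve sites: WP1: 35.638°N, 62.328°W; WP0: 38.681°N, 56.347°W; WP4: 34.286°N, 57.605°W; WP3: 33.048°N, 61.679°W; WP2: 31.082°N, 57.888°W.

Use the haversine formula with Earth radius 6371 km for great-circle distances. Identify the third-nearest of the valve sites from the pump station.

WP3

Distances from the pump station (35.348°N, 59.562°W):
WP4: 214.1 km
WP1: 252.5 km
WP3: 321.4 km
WP0: 467.7 km
WP2: 499.2 km
The third-nearest is WP3 at 321.4 km.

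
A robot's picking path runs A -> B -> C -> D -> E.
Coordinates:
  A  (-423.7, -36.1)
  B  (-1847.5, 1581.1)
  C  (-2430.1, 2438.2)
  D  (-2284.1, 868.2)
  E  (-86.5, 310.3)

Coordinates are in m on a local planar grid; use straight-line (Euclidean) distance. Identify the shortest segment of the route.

Leg distances:
A→B: 2154.7 m
B→C: 1036.4 m
C→D: 1576.8 m
D→E: 2267.3 m
The shortest leg is B–C at 1036.4 m.

B–C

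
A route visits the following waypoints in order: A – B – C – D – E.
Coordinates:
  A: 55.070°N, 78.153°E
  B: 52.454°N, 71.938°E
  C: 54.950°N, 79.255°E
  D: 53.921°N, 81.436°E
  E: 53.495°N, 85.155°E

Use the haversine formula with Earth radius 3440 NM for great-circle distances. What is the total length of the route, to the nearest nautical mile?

Leg distances:
A→B: 270.6 NM  (cumulative 270.6 NM)
B→C: 299.9 NM  (cumulative 570.6 NM)
C→D: 98.1 NM  (cumulative 668.6 NM)
D→E: 134.6 NM  (cumulative 803.2 NM)
Total route length ≈ 803 NM.

803 NM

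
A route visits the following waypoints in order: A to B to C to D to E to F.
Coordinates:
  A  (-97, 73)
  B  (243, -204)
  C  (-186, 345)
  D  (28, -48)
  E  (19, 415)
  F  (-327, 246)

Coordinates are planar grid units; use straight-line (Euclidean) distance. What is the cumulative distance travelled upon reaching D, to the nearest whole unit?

Leg distances:
A→B: 438.6  (cumulative 438.6)
B→C: 696.7  (cumulative 1135.3)
C→D: 447.5  (cumulative 1582.8)
Cumulative distance at D ≈ 1583.

1583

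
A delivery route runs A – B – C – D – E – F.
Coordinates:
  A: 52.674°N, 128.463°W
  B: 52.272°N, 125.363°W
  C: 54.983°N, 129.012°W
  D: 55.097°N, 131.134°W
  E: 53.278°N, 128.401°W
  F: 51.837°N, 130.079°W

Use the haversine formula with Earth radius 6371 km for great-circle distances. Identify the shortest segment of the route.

Leg distances:
A→B: 214.7 km
B→C: 385.6 km
C→D: 135.8 km
D→E: 269.3 km
E→F: 196.3 km
The shortest leg is C–D at 135.8 km.

C–D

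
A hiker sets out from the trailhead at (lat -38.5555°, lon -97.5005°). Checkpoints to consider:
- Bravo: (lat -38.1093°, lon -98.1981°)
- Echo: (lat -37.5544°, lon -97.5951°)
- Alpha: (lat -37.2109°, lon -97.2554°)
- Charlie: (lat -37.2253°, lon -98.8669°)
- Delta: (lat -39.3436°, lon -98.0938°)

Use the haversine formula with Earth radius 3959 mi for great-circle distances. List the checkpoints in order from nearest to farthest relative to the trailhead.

Distance from the trailhead at (lat -38.5555°, lon -97.5005°) to each:
Bravo (lat -38.1093°, lon -98.1981°): 48.8 mi
Delta (lat -39.3436°, lon -98.0938°): 63.1 mi
Echo (lat -37.5544°, lon -97.5951°): 69.4 mi
Alpha (lat -37.2109°, lon -97.2554°): 93.9 mi
Charlie (lat -37.2253°, lon -98.8669°): 118.3 mi

Bravo, Delta, Echo, Alpha, Charlie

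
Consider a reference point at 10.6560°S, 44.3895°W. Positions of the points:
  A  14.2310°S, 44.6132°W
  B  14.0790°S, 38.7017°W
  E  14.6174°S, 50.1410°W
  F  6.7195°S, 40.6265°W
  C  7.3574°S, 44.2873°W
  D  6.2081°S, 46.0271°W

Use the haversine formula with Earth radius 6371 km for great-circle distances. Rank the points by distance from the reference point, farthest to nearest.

E, B, F, D, A, C

Distances from the reference point:
E 14.6174°S, 50.1410°W: 763.7 km
B 14.0790°S, 38.7017°W: 725.5 km
F 6.7195°S, 40.6265°W: 602.2 km
D 6.2081°S, 46.0271°W: 526.3 km
A 14.2310°S, 44.6132°W: 398.3 km
C 7.3574°S, 44.2873°W: 367.0 km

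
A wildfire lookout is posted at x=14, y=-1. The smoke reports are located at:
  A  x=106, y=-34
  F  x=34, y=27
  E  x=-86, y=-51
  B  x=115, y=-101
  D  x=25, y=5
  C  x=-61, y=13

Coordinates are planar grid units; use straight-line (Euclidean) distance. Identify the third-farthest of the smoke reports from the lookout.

Distances from the lookout (x=14, y=-1):
B: 142.1
E: 111.8
A: 97.7
C: 76.3
F: 34.4
D: 12.5
The third-farthest is A at 97.7.

A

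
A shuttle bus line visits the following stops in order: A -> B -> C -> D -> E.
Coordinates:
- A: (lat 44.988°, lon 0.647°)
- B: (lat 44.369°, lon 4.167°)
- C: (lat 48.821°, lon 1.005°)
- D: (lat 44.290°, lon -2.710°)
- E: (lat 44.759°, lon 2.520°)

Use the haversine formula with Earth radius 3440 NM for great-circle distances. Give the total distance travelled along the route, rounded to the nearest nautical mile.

990 NM

Leg distances:
A→B: 154.8 NM  (cumulative 154.8 NM)
B→C: 297.4 NM  (cumulative 452.2 NM)
C→D: 312.2 NM  (cumulative 764.4 NM)
D→E: 225.6 NM  (cumulative 990.0 NM)
Total route length ≈ 990 NM.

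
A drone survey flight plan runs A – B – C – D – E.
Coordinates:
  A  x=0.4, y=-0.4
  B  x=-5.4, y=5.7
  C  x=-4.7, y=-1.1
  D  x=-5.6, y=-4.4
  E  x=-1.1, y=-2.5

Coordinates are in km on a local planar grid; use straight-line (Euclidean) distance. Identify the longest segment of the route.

Leg distances:
A→B: 8.4 km
B→C: 6.8 km
C→D: 3.4 km
D→E: 4.9 km
The longest leg is A–B at 8.4 km.

A–B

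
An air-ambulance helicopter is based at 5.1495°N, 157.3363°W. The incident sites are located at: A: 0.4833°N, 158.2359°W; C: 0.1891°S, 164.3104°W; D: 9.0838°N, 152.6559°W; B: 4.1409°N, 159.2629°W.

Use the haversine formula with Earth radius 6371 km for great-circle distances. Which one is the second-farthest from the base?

D

Distances from the base (5.1495°N, 157.3363°W):
C: 975.8 km
D: 676.7 km
A: 528.4 km
B: 241.2 km
The second-farthest is D at 676.7 km.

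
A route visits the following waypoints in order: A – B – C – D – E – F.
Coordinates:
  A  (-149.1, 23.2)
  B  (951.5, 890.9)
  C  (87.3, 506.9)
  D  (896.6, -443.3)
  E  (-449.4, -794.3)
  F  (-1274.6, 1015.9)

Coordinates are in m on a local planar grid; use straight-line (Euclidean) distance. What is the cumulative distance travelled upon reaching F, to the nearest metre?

6976 m

Leg distances:
A→B: 1401.5 m  (cumulative 1401.5 m)
B→C: 945.7 m  (cumulative 2347.2 m)
C→D: 1248.1 m  (cumulative 3595.3 m)
D→E: 1391.0 m  (cumulative 4986.3 m)
E→F: 1989.4 m  (cumulative 6975.7 m)
Cumulative distance at F ≈ 6976 m.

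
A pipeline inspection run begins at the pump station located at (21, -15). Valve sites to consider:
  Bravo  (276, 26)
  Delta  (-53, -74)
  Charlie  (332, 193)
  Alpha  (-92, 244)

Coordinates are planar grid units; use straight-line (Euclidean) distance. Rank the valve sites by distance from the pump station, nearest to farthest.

Distances from the pump station:
Delta (-53, -74): 94.6
Bravo (276, 26): 258.3
Alpha (-92, 244): 282.6
Charlie (332, 193): 374.1

Delta, Bravo, Alpha, Charlie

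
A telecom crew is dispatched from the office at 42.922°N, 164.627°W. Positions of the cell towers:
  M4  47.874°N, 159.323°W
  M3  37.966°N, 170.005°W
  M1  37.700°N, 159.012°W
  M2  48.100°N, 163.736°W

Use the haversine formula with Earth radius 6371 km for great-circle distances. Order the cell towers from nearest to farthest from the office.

Computing each great-circle distance from 42.922°N, 164.627°W:
M2 48.100°N, 163.736°W: 579.9 km
M4 47.874°N, 159.323°W: 688.6 km
M3 37.966°N, 170.005°W: 714.4 km
M1 37.700°N, 159.012°W: 750.5 km

M2, M4, M3, M1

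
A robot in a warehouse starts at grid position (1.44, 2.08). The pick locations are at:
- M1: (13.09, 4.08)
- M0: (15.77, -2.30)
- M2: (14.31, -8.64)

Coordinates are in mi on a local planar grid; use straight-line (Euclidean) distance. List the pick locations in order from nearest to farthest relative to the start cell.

Distances from the start cell:
M1 (13.09, 4.08): 11.8 mi
M0 (15.77, -2.30): 15.0 mi
M2 (14.31, -8.64): 16.7 mi

M1, M0, M2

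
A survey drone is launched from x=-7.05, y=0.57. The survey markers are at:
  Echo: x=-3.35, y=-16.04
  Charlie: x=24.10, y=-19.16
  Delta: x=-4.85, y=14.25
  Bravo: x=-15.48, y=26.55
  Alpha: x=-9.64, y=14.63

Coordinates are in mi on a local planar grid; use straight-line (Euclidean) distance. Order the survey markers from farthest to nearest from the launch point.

Charlie, Bravo, Echo, Alpha, Delta

Distances from the launch point:
Charlie x=24.10, y=-19.16: 36.9 mi
Bravo x=-15.48, y=26.55: 27.3 mi
Echo x=-3.35, y=-16.04: 17.0 mi
Alpha x=-9.64, y=14.63: 14.3 mi
Delta x=-4.85, y=14.25: 13.9 mi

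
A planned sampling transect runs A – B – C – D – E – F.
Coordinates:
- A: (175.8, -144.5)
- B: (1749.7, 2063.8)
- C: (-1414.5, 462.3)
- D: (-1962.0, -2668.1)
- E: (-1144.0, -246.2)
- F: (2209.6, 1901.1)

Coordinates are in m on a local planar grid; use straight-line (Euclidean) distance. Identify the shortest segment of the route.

Leg distances:
A→B: 2711.8 m
B→C: 3546.4 m
C→D: 3177.9 m
D→E: 2556.3 m
E→F: 3982.2 m
The shortest leg is D–E at 2556.3 m.

D–E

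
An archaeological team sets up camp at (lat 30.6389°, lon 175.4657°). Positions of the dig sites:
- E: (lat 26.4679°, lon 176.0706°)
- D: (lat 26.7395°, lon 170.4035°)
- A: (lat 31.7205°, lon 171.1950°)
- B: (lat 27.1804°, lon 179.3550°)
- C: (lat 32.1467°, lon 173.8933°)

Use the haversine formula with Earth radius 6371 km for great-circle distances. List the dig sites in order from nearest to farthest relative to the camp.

C, A, E, B, D

Distance from the camp at (lat 30.6389°, lon 175.4657°) to each:
C (lat 32.1467°, lon 173.8933°): 224.5 km
A (lat 31.7205°, lon 171.1950°): 423.7 km
E (lat 26.4679°, lon 176.0706°): 467.5 km
B (lat 27.1804°, lon 179.3550°): 539.6 km
D (lat 26.7395°, lon 170.4035°): 657.0 km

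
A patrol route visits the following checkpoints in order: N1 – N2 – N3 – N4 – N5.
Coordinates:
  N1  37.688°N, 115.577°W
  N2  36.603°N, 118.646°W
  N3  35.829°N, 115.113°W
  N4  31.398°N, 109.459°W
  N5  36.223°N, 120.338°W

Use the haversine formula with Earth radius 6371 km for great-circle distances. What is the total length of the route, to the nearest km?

2483 km

Leg distances:
N1→N2: 297.6 km  (cumulative 297.6 km)
N2→N3: 328.4 km  (cumulative 626.0 km)
N3→N4: 718.7 km  (cumulative 1344.6 km)
N4→N5: 1138.3 km  (cumulative 2482.9 km)
Total route length ≈ 2483 km.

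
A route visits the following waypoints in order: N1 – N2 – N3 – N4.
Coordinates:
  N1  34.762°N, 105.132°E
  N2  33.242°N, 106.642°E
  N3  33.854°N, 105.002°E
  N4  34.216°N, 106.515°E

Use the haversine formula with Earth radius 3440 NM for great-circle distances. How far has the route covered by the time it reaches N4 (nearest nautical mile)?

286 NM

Leg distances:
N1→N2: 118.2 NM  (cumulative 118.2 NM)
N2→N3: 89.9 NM  (cumulative 208.1 NM)
N3→N4: 78.4 NM  (cumulative 286.5 NM)
Cumulative distance at N4 ≈ 286 NM.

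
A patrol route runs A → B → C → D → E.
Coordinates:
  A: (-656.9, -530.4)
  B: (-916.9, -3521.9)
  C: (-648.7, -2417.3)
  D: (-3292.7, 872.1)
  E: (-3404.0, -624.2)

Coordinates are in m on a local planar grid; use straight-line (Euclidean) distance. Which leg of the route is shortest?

Leg distances:
A→B: 3002.8 m
B→C: 1136.7 m
C→D: 4220.3 m
D→E: 1500.4 m
The shortest leg is B–C at 1136.7 m.

B–C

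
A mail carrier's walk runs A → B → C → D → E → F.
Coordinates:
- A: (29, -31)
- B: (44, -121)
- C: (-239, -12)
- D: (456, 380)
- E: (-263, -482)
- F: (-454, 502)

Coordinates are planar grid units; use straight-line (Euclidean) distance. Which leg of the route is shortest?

Leg distances:
A→B: 91.2
B→C: 303.3
C→D: 797.9
D→E: 1122.5
E→F: 1002.4
The shortest leg is A–B at 91.2.

A–B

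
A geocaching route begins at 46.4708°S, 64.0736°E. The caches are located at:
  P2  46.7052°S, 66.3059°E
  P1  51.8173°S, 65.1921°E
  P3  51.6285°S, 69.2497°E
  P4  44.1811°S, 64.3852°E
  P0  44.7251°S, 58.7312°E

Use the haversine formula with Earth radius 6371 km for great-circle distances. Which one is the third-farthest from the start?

Distance to each, sorted:
P3: 686.1 km
P1: 600.0 km
P0: 458.6 km
P4: 255.8 km
P2: 172.6 km
The third-farthest is P0 at 458.6 km.

P0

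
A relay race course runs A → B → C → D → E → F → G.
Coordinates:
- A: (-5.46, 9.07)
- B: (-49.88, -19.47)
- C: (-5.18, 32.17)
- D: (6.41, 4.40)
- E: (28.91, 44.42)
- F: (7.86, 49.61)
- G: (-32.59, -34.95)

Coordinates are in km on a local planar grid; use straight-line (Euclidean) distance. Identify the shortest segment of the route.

E–F

Leg distances:
A→B: 52.8 km
B→C: 68.3 km
C→D: 30.1 km
D→E: 45.9 km
E→F: 21.7 km
F→G: 93.7 km
The shortest leg is E–F at 21.7 km.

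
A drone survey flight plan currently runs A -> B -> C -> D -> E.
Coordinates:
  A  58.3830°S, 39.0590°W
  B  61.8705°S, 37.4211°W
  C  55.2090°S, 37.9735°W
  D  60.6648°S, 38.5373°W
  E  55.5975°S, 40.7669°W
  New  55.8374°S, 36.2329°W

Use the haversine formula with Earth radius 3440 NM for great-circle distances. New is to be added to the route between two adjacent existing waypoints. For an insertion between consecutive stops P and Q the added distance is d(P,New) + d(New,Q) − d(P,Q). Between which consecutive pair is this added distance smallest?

Added distance for inserting New between each consecutive pair:
A–B: 327.5 NM
B–C: 33.9 NM
C–D: 40.9 NM
D–E: 140.5 NM
Smallest added distance is 33.9 NM, inserting between B and C.

between B and C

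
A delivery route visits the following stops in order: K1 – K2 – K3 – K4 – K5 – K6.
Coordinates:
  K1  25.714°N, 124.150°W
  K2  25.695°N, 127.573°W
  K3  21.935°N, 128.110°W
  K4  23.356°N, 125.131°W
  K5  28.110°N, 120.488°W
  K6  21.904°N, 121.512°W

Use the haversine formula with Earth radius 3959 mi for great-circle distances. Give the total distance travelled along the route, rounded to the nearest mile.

1560 mi

Leg distances:
K1→K2: 213.1 mi  (cumulative 213.1 mi)
K2→K3: 262.0 mi  (cumulative 475.1 mi)
K3→K4: 213.8 mi  (cumulative 689.0 mi)
K4→K5: 437.4 mi  (cumulative 1126.4 mi)
K5→K6: 433.6 mi  (cumulative 1560.0 mi)
Total route length ≈ 1560 mi.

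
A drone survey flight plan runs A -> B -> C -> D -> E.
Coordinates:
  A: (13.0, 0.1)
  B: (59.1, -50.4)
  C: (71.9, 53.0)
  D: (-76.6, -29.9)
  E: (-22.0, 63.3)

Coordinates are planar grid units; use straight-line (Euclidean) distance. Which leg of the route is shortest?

A–B

Leg distances:
A→B: 68.4
B→C: 104.2
C→D: 170.1
D→E: 108.0
The shortest leg is A–B at 68.4.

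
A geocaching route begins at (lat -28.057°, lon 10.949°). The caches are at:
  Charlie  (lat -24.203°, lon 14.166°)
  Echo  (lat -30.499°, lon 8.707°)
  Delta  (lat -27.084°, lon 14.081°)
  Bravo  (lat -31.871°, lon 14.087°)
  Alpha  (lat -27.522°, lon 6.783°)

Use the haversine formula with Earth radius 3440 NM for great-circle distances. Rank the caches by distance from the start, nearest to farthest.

Distance from the start at (lat -28.057°, lon 10.949°) to each:
Delta (lat -27.084°, lon 14.081°): 176.6 NM
Echo (lat -30.499°, lon 8.707°): 187.8 NM
Alpha (lat -27.522°, lon 6.783°): 223.6 NM
Bravo (lat -31.871°, lon 14.087°): 281.2 NM
Charlie (lat -24.203°, lon 14.166°): 289.1 NM

Delta, Echo, Alpha, Bravo, Charlie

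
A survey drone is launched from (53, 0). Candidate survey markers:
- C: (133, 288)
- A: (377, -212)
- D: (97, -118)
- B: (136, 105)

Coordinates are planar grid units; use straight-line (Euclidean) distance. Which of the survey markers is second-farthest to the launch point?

Distances from the launch point ((53, 0)):
A: 387.2
C: 298.9
B: 133.8
D: 125.9
The second-farthest is C at 298.9.

C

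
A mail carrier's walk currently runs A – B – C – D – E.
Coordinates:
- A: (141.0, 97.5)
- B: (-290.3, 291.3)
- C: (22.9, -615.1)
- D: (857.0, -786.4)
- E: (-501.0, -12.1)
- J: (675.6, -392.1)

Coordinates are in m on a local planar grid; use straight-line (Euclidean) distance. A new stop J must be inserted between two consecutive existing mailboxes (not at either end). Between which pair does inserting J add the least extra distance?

Added distance for inserting J between each consecutive pair:
A–B: 1435.3 m
B–C: 914.0 m
C–D: 272.3 m
D–E: 107.2 m
Smallest added distance is 107.2 m, inserting between D and E.

between D and E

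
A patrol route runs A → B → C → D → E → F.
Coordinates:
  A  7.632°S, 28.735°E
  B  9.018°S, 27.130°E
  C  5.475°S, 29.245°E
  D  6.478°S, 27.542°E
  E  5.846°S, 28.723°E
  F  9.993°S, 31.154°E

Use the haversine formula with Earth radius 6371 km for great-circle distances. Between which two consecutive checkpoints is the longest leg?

Leg distances:
A→B: 234.4 km
B→C: 457.8 km
C→D: 218.9 km
D→E: 148.3 km
E→F: 533.2 km
The longest leg is E–F at 533.2 km.

E–F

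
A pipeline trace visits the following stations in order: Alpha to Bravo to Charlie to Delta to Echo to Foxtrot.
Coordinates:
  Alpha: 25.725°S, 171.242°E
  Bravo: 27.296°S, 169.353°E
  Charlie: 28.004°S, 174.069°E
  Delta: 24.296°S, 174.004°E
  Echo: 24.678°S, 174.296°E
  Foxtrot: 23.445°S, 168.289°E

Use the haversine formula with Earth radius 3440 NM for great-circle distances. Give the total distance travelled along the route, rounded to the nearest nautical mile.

Leg distances:
Alpha→Bravo: 138.5 NM  (cumulative 138.5 NM)
Bravo→Charlie: 254.4 NM  (cumulative 392.9 NM)
Charlie→Delta: 222.7 NM  (cumulative 615.6 NM)
Delta→Echo: 27.9 NM  (cumulative 643.5 NM)
Echo→Foxtrot: 337.5 NM  (cumulative 981.0 NM)
Total route length ≈ 981 NM.

981 NM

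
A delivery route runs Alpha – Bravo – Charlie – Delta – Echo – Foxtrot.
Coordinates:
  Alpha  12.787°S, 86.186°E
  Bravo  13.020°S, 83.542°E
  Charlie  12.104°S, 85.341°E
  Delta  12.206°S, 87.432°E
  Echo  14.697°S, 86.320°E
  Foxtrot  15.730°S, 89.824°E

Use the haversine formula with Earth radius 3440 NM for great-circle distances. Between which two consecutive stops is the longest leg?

Leg distances:
Alpha→Bravo: 155.4 NM
Bravo→Charlie: 118.9 NM
Charlie→Delta: 122.9 NM
Delta→Echo: 163.0 NM
Echo→Foxtrot: 212.3 NM
The longest leg is Echo–Foxtrot at 212.3 NM.

Echo–Foxtrot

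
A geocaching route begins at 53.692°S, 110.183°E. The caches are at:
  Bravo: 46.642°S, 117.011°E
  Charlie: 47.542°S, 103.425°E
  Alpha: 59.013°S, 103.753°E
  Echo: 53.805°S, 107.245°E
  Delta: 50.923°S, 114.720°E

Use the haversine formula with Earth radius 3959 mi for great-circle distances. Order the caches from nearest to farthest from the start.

Echo, Delta, Alpha, Charlie, Bravo

Computing each great-circle distance from 53.692°S, 110.183°E:
Echo 53.805°S, 107.245°E: 120.3 mi
Delta 50.923°S, 114.720°E: 270.7 mi
Alpha 59.013°S, 103.753°E: 442.0 mi
Charlie 47.542°S, 103.425°E: 517.5 mi
Bravo 46.642°S, 117.011°E: 572.7 mi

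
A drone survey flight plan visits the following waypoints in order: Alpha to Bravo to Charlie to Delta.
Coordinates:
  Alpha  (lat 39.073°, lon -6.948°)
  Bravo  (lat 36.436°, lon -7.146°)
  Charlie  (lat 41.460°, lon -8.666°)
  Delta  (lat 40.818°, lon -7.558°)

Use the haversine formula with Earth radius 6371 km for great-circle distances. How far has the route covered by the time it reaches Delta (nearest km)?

985 km

Leg distances:
Alpha→Bravo: 293.7 km  (cumulative 293.7 km)
Bravo→Charlie: 573.9 km  (cumulative 867.6 km)
Charlie→Delta: 117.1 km  (cumulative 984.7 km)
Cumulative distance at Delta ≈ 985 km.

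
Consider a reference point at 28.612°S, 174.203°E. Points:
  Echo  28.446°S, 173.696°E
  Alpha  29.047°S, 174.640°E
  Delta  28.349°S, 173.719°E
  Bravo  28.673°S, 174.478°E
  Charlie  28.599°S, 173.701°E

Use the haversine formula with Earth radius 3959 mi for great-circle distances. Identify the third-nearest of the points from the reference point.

Distance to each, sorted:
Bravo: 17.2 mi
Charlie: 30.5 mi
Echo: 32.8 mi
Delta: 34.6 mi
Alpha: 40.0 mi
The third-nearest is Echo at 32.8 mi.

Echo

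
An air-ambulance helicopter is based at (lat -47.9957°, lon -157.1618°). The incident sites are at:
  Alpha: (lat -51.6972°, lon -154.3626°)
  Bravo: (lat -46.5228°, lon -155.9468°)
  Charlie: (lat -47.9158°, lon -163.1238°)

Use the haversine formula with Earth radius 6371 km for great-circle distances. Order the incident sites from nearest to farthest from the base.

Computing each great-circle distance from (lat -47.9957°, lon -157.1618°):
Bravo (lat -46.5228°, lon -155.9468°): 187.7 km
Charlie (lat -47.9158°, lon -163.1238°): 444.0 km
Alpha (lat -51.6972°, lon -154.3626°): 457.8 km

Bravo, Charlie, Alpha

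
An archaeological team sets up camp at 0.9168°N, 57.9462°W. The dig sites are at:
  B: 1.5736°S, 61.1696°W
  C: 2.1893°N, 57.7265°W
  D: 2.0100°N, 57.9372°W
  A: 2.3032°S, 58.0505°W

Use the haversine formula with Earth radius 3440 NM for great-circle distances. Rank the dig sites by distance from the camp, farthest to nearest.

Distances from the camp:
B 1.5736°S, 61.1696°W: 244.5 NM
A 2.3032°S, 58.0505°W: 193.4 NM
C 2.1893°N, 57.7265°W: 77.5 NM
D 2.0100°N, 57.9372°W: 65.6 NM

B, A, C, D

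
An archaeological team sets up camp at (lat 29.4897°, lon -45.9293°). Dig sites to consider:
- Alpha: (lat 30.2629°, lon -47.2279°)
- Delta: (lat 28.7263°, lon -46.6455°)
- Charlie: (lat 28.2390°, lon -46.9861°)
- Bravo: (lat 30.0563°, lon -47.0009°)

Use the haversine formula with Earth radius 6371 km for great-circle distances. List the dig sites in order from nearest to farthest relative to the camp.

Delta, Bravo, Alpha, Charlie

Distances from the camp:
Delta (lat 28.7263°, lon -46.6455°): 109.8 km
Bravo (lat 30.0563°, lon -47.0009°): 121.1 km
Alpha (lat 30.2629°, lon -47.2279°): 151.9 km
Charlie (lat 28.2390°, lon -46.9861°): 173.0 km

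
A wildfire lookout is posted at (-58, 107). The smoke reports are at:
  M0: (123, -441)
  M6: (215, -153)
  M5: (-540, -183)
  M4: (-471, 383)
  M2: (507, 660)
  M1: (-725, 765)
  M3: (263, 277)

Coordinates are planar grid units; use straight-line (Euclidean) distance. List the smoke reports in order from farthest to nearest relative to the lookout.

M1, M2, M0, M5, M4, M6, M3

Distance from the lookout at (-58, 107) to each:
M1 (-725, 765): 936.9
M2 (507, 660): 790.6
M0 (123, -441): 577.1
M5 (-540, -183): 562.5
M4 (-471, 383): 496.7
M6 (215, -153): 377.0
M3 (263, 277): 363.2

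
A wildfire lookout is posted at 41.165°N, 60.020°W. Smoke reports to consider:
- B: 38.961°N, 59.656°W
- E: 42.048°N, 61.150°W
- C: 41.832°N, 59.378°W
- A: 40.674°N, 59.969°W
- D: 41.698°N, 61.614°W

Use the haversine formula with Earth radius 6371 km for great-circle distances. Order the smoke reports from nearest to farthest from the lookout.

A, C, E, D, B

Distances from the lookout:
A 40.674°N, 59.969°W: 54.8 km
C 41.832°N, 59.378°W: 91.4 km
E 42.048°N, 61.150°W: 135.9 km
D 41.698°N, 61.614°W: 145.5 km
B 38.961°N, 59.656°W: 247.0 km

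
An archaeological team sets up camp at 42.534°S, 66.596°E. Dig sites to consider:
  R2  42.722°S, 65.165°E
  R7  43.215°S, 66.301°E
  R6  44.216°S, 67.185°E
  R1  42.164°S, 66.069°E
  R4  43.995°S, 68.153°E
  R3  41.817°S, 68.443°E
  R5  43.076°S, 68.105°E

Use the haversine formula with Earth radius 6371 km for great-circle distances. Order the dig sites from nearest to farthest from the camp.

Computing each great-circle distance from 42.534°S, 66.596°E:
R1 42.164°S, 66.069°E: 59.7 km
R7 43.215°S, 66.301°E: 79.4 km
R2 42.722°S, 65.165°E: 118.9 km
R5 43.076°S, 68.105°E: 137.1 km
R3 41.817°S, 68.443°E: 171.8 km
R6 44.216°S, 67.185°E: 193.0 km
R4 43.995°S, 68.153°E: 205.6 km

R1, R7, R2, R5, R3, R6, R4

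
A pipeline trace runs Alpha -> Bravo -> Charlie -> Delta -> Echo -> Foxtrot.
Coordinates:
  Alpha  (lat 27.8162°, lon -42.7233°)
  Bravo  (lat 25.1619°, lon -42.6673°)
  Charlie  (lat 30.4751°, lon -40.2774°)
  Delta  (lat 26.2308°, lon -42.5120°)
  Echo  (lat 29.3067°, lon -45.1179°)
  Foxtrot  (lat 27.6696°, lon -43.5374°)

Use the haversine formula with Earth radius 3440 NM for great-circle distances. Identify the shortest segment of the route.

Leg distances:
Alpha→Bravo: 159.4 NM
Bravo→Charlie: 343.3 NM
Charlie→Delta: 280.8 NM
Delta→Echo: 230.8 NM
Echo→Foxtrot: 128.9 NM
The shortest leg is Echo–Foxtrot at 128.9 NM.

Echo–Foxtrot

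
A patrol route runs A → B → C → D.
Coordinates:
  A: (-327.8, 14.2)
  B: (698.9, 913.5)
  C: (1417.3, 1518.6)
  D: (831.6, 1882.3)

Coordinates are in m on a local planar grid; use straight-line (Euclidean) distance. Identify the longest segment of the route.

Leg distances:
A→B: 1364.9 m
B→C: 939.3 m
C→D: 689.4 m
The longest leg is A–B at 1364.9 m.

A–B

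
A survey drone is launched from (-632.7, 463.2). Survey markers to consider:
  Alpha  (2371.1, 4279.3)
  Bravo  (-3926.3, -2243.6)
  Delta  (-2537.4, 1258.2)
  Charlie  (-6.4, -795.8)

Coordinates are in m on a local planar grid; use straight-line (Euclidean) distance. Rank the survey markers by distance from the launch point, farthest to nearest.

Distances from the launch point:
Alpha (2371.1, 4279.3): 4856.5 m
Bravo (-3926.3, -2243.6): 4263.2 m
Delta (-2537.4, 1258.2): 2064.0 m
Charlie (-6.4, -795.8): 1406.2 m

Alpha, Bravo, Delta, Charlie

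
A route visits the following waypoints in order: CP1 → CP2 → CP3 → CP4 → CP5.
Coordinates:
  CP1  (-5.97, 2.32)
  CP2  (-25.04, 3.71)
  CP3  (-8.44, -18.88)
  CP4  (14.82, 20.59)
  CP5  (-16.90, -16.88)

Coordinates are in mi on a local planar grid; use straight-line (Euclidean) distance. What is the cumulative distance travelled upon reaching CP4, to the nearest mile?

Leg distances:
CP1→CP2: 19.1 mi  (cumulative 19.1 mi)
CP2→CP3: 28.0 mi  (cumulative 47.2 mi)
CP3→CP4: 45.8 mi  (cumulative 93.0 mi)
Cumulative distance at CP4 ≈ 93 mi.

93 mi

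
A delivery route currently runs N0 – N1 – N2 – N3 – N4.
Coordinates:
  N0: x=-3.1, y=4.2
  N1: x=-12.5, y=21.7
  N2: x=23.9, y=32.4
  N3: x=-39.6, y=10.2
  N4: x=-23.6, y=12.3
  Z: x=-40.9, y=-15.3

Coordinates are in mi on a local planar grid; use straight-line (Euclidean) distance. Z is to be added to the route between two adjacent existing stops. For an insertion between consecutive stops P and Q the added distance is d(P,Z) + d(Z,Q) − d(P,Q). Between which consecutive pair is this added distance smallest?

Added distance for inserting Z between each consecutive pair:
N0–N1: 69.3 mi
N1–N2: 89.2 mi
N2–N3: 38.7 mi
N3–N4: 42.0 mi
Smallest added distance is 38.7 mi, inserting between N2 and N3.

between N2 and N3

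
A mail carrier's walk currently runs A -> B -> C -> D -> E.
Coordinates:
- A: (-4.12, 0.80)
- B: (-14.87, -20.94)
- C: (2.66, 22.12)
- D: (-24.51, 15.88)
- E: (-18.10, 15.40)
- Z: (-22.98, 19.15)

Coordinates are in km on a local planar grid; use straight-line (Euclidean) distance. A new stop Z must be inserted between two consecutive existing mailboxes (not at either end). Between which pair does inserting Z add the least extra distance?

between C and D

Added distance for inserting Z between each consecutive pair:
A–B: 43.0 km
B–C: 20.2 km
C–D: 1.5 km
D–E: 3.3 km
Smallest added distance is 1.5 km, inserting between C and D.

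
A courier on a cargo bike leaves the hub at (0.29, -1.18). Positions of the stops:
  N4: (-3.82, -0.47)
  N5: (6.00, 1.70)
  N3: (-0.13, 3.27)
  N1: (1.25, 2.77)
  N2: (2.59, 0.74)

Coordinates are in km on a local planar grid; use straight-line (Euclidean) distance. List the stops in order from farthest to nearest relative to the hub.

Distances from the hub:
N5 (6.00, 1.70): 6.4 km
N3 (-0.13, 3.27): 4.5 km
N4 (-3.82, -0.47): 4.2 km
N1 (1.25, 2.77): 4.1 km
N2 (2.59, 0.74): 3.0 km

N5, N3, N4, N1, N2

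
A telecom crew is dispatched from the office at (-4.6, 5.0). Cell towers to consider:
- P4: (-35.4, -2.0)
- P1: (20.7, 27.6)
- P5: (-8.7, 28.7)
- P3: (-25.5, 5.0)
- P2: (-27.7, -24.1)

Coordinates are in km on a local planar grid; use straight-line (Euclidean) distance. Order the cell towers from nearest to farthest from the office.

P3, P5, P4, P1, P2

Computing each straight-line distance from (-4.6, 5.0):
P3 (-25.5, 5.0): 20.9 km
P5 (-8.7, 28.7): 24.1 km
P4 (-35.4, -2.0): 31.6 km
P1 (20.7, 27.6): 33.9 km
P2 (-27.7, -24.1): 37.2 km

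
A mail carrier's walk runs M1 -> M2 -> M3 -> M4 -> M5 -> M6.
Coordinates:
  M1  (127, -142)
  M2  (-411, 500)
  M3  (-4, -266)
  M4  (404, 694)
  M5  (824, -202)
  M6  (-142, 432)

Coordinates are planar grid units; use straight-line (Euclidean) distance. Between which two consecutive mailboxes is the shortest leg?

Leg distances:
M1→M2: 837.6
M2→M3: 867.4
M3→M4: 1043.1
M4→M5: 989.6
M5→M6: 1155.5
The shortest leg is M1–M2 at 837.6.

M1–M2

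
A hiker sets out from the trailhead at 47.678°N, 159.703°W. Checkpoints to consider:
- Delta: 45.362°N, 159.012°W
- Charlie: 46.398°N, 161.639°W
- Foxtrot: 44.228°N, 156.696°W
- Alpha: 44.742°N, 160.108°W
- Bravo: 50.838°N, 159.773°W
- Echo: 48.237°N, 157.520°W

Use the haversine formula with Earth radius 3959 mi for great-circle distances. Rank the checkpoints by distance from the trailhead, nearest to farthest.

Distance from the trailhead at 47.678°N, 159.703°W to each:
Echo 48.237°N, 157.520°W: 108.1 mi
Charlie 46.398°N, 161.639°W: 127.0 mi
Delta 45.362°N, 159.012°W: 163.4 mi
Alpha 44.742°N, 160.108°W: 203.8 mi
Bravo 50.838°N, 159.773°W: 218.4 mi
Foxtrot 44.228°N, 156.696°W: 278.7 mi

Echo, Charlie, Delta, Alpha, Bravo, Foxtrot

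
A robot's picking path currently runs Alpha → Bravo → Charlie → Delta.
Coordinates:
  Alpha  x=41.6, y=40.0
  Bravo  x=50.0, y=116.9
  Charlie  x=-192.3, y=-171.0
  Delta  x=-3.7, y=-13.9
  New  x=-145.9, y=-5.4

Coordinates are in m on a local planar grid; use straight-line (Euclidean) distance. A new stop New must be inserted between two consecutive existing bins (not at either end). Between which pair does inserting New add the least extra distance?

between Bravo and Charlie

Added distance for inserting New between each consecutive pair:
Alpha–Bravo: 346.5 m
Bravo–Charlie: 26.6 m
Charlie–Delta: 69.0 m
Smallest added distance is 26.6 m, inserting between Bravo and Charlie.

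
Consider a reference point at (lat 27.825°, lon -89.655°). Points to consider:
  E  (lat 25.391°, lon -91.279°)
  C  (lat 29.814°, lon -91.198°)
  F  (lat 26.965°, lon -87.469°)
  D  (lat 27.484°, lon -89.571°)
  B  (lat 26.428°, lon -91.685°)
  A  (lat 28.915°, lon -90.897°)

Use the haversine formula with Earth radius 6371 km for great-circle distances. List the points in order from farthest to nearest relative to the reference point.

Distances from the reference point:
E (lat 25.391°, lon -91.279°): 315.1 km
C (lat 29.814°, lon -91.198°): 267.4 km
B (lat 26.428°, lon -91.685°): 253.9 km
F (lat 26.965°, lon -87.469°): 236.0 km
A (lat 28.915°, lon -90.897°): 171.6 km
D (lat 27.484°, lon -89.571°): 38.8 km

E, C, B, F, A, D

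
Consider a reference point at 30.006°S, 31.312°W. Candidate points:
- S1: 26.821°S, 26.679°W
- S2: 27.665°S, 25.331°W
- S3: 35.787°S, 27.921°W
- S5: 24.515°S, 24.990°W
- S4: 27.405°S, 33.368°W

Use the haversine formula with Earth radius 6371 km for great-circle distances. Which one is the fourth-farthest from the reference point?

Distance to each, sorted:
S5: 873.3 km
S3: 716.4 km
S2: 638.0 km
S1: 575.0 km
S4: 351.9 km
The fourth-farthest is S1 at 575.0 km.

S1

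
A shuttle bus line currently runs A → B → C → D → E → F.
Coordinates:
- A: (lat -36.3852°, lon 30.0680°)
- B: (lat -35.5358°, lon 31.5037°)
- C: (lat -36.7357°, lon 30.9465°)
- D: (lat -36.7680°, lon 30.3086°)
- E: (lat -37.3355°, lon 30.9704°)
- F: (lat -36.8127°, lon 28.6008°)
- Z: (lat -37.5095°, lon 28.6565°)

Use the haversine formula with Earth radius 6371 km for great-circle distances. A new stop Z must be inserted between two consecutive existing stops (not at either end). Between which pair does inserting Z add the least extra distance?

Added distance for inserting Z between each consecutive pair:
A–B: 353.0 km
B–C: 414.0 km
C–D: 331.6 km
D–E: 287.1 km
E–F: 64.8 km
Smallest added distance is 64.8 km, inserting between E and F.

between E and F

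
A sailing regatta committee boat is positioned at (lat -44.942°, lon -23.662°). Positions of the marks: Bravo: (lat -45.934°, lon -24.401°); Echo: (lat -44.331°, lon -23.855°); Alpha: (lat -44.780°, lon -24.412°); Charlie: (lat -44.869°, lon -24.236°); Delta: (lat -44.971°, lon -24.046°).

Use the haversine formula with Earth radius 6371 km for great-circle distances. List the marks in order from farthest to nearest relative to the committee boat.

Distances from the committee boat:
Bravo (lat -45.934°, lon -24.401°): 124.5 km
Echo (lat -44.331°, lon -23.855°): 69.6 km
Alpha (lat -44.780°, lon -24.412°): 61.8 km
Charlie (lat -44.869°, lon -24.236°): 45.9 km
Delta (lat -44.971°, lon -24.046°): 30.4 km

Bravo, Echo, Alpha, Charlie, Delta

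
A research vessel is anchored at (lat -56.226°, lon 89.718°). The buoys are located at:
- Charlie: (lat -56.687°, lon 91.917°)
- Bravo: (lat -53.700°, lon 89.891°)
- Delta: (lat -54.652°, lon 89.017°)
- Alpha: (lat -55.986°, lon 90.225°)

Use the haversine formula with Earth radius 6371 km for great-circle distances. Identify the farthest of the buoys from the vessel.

Bravo

Distance to each, sorted:
Bravo: 281.1 km
Delta: 180.5 km
Charlie: 144.5 km
Alpha: 41.2 km
The farthest is Bravo at 281.1 km.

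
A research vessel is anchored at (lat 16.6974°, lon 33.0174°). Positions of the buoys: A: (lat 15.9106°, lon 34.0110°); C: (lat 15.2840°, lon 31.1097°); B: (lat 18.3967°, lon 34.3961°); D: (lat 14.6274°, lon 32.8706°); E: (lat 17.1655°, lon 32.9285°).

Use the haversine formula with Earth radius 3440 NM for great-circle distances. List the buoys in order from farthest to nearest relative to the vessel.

C, B, D, A, E

Distance from the vessel at (lat 16.6974°, lon 33.0174°) to each:
C (lat 15.2840°, lon 31.1097°): 139.0 NM
B (lat 18.3967°, lon 34.3961°): 129.0 NM
D (lat 14.6274°, lon 32.8706°): 124.6 NM
A (lat 15.9106°, lon 34.0110°): 74.2 NM
E (lat 17.1655°, lon 32.9285°): 28.6 NM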